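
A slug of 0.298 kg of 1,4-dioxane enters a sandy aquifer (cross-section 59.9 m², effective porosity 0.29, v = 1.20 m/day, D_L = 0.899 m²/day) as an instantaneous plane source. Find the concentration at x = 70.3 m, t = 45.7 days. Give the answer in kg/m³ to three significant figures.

For an instantaneous plane source, C(x,t) = M/(n_e·A·√(4πDt)) · exp(−(x−vt)²/(4Dt)), with n_e·A the pore (flow) area.
Plume center vt = 1.20 × 45.7 = 54.84 m, so the well at 70.3 m is 15.46 m downgradient of the peak.
√(4πDt) = 22.72 m, giving peak height M/(n_e·A·√(4πDt)) = 0.298/(0.29 × 59.9 × 22.72) = 0.0007551 kg/m³.
(x−vt)²/(4Dt) = (15.46)²/(4 × 0.899 × 45.7) = 1.454; exp(−1.454) = 0.2336.
C = 0.0007551 × 0.2336 = 0.000176 kg/m³.

0.000176 kg/m³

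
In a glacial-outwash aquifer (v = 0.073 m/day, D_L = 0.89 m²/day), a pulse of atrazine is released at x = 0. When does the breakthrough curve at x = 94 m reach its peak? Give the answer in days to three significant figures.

For the 1D instantaneous-source solution, setting ∂C/∂t = 0 at fixed x gives v²t² + 2Dt − x² = 0, so t = (√(D² + v²x²) − D)/v².
√(D² + v²x²) = √(0.89² + 0.073² × 94²) = 6.919; v² = 0.005329.
t = (6.919 − 0.89)/0.005329 = 1130 days (vs. the pure-advection estimate x/v = 1290 d).

1130 days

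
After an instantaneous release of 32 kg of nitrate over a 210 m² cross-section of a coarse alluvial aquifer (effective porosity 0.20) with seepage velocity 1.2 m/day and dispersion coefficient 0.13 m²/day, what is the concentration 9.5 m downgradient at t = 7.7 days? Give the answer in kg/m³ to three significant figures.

0.211 kg/m³

For an instantaneous plane source, C(x,t) = M/(n_e·A·√(4πDt)) · exp(−(x−vt)²/(4Dt)), with n_e·A the pore (flow) area.
Plume center vt = 1.2 × 7.7 = 9.24 m, so the well at 9.5 m is 0.26 m downgradient of the peak.
√(4πDt) = 3.547 m, giving peak height M/(n_e·A·√(4πDt)) = 32/(0.20 × 210 × 3.547) = 0.2148 kg/m³.
(x−vt)²/(4Dt) = (0.26)²/(4 × 0.13 × 7.7) = 0.01688; exp(−0.01688) = 0.9833.
C = 0.2148 × 0.9833 = 0.211 kg/m³.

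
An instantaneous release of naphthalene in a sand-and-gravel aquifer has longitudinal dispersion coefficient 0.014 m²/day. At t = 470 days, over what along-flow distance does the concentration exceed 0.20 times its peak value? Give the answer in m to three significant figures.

The plume is Gaussian with σ = √(2Dt) = √(2 × 0.014 × 470) = 3.628 m.
C/C_peak = exp(−Δx²/(2σ²)) = 0.20 ⇒ Δx = σ·√(−2 ln 0.20) = 3.628 × 1.794 = 6.509 m.
Width = 2Δx = 13.0 m.

13.0 m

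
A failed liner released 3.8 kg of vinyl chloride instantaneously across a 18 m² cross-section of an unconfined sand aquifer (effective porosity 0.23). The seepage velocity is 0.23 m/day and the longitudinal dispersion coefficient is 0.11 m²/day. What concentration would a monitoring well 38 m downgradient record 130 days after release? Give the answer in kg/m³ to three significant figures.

0.0217 kg/m³

For an instantaneous plane source, C(x,t) = M/(n_e·A·√(4πDt)) · exp(−(x−vt)²/(4Dt)), with n_e·A the pore (flow) area.
Plume center vt = 0.23 × 130 = 29.9 m, so the well at 38 m is 8.1 m downgradient of the peak.
√(4πDt) = 13.41 m, giving peak height M/(n_e·A·√(4πDt)) = 3.8/(0.23 × 18 × 13.41) = 0.06845 kg/m³.
(x−vt)²/(4Dt) = (8.1)²/(4 × 0.11 × 130) = 1.147; exp(−1.147) = 0.3176.
C = 0.06845 × 0.3176 = 0.0217 kg/m³.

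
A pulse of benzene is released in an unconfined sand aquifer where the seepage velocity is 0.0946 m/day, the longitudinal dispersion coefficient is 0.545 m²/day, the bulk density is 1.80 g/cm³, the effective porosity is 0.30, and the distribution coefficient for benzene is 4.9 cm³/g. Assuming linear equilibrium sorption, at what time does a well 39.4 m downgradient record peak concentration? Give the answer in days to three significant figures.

10900 days

Retardation factor R = 1 + ρ_b·K_d/n = 1 + 1.80 × 4.9/0.30 = 30.40.
Sorption retards both mechanisms: v_R = v/R = 0.003112 m/day, D_R = D/R = 0.01793 m²/day.
Peak time from v_R²t² + 2D_R t − x² = 0: t = (√(D_R² + v_R²x²) − D_R)/v_R².
√(D_R² + v_R²x²) = √(0.01793² + 0.003112² × 39.4²) = 0.1239; v_R² = 9.685e-06.
t = (0.1239 − 0.01793)/9.685e-06 = 10900 days.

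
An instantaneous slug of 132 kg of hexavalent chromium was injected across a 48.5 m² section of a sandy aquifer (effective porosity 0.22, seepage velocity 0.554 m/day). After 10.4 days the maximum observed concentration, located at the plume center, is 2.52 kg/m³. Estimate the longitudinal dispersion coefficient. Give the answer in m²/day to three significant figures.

0.184 m²/day

At the plume center C_max = M/(n_e·A·√(4πDt)), so D = M²/(4πt·(n_e·A·C_max)²).
n_e·A·C_max = 0.22 × 48.5 × 2.52 = 26.89 kg/m.
D = 132²/(4π × 10.4 × 26.89²) = 0.184 m²/day.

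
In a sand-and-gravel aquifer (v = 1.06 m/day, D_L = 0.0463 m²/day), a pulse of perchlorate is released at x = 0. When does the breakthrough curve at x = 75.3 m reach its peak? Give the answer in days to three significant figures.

For the 1D instantaneous-source solution, setting ∂C/∂t = 0 at fixed x gives v²t² + 2Dt − x² = 0, so t = (√(D² + v²x²) − D)/v².
√(D² + v²x²) = √(0.0463² + 1.06² × 75.3²) = 79.82; v² = 1.1236.
t = (79.82 − 0.0463)/1.1236 = 71.0 days (vs. the pure-advection estimate x/v = 71.0 d).

71.0 days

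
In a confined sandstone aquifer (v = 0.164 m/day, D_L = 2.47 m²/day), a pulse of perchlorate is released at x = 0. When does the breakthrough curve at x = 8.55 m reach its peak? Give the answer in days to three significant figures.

13.8 days

For the 1D instantaneous-source solution, setting ∂C/∂t = 0 at fixed x gives v²t² + 2Dt − x² = 0, so t = (√(D² + v²x²) − D)/v².
√(D² + v²x²) = √(2.47² + 0.164² × 8.55²) = 2.840; v² = 0.026896.
t = (2.840 − 2.47)/0.026896 = 13.8 days (vs. the pure-advection estimate x/v = 52.1 d).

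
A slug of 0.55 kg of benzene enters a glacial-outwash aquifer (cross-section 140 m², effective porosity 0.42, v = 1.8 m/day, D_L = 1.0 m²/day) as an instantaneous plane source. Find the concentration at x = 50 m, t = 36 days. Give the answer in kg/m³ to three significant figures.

9.61e-05 kg/m³

For an instantaneous plane source, C(x,t) = M/(n_e·A·√(4πDt)) · exp(−(x−vt)²/(4Dt)), with n_e·A the pore (flow) area.
Plume center vt = 1.8 × 36 = 64.8 m, so the well at 50 m is 14.8 m upgradient of the peak.
√(4πDt) = 21.27 m, giving peak height M/(n_e·A·√(4πDt)) = 0.55/(0.42 × 140 × 21.27) = 0.0004398 kg/m³.
(x−vt)²/(4Dt) = (-14.8)²/(4 × 1.0 × 36) = 1.521; exp(−1.521) = 0.2185.
C = 0.0004398 × 0.2185 = 9.61e-05 kg/m³.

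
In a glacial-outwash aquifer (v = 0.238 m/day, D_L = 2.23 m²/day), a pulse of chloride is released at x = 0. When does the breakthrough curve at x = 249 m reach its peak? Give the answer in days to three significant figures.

For the 1D instantaneous-source solution, setting ∂C/∂t = 0 at fixed x gives v²t² + 2Dt − x² = 0, so t = (√(D² + v²x²) − D)/v².
√(D² + v²x²) = √(2.23² + 0.238² × 249²) = 59.30; v² = 0.056644.
t = (59.30 − 2.23)/0.056644 = 1010 days (vs. the pure-advection estimate x/v = 1050 d).

1010 days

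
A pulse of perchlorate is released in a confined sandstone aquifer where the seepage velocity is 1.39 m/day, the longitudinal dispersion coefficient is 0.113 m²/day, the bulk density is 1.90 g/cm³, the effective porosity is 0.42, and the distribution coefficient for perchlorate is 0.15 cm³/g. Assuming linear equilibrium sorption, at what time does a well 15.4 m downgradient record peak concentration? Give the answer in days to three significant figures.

18.5 days

Retardation factor R = 1 + ρ_b·K_d/n = 1 + 1.90 × 0.15/0.42 = 1.679.
Sorption retards both mechanisms: v_R = v/R = 0.8279 m/day, D_R = D/R = 0.06730 m²/day.
Peak time from v_R²t² + 2D_R t − x² = 0: t = (√(D_R² + v_R²x²) − D_R)/v_R².
√(D_R² + v_R²x²) = √(0.06730² + 0.8279² × 15.4²) = 12.75; v_R² = 0.6854.
t = (12.75 − 0.06730)/0.6854 = 18.5 days.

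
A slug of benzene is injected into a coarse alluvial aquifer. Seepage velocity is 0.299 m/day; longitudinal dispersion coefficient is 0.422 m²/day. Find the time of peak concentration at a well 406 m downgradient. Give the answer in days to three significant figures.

For the 1D instantaneous-source solution, setting ∂C/∂t = 0 at fixed x gives v²t² + 2Dt − x² = 0, so t = (√(D² + v²x²) − D)/v².
√(D² + v²x²) = √(0.422² + 0.299² × 406²) = 121.4; v² = 0.089401.
t = (121.4 − 0.422)/0.089401 = 1350 days (vs. the pure-advection estimate x/v = 1360 d).

1350 days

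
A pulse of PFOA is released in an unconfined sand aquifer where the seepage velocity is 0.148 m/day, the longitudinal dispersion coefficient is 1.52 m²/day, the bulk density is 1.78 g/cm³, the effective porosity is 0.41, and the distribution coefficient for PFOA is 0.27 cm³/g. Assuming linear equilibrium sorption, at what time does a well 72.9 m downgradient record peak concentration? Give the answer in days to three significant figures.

930 days

Retardation factor R = 1 + ρ_b·K_d/n = 1 + 1.78 × 0.27/0.41 = 2.172.
Sorption retards both mechanisms: v_R = v/R = 0.06814 m/day, D_R = D/R = 0.6998 m²/day.
Peak time from v_R²t² + 2D_R t − x² = 0: t = (√(D_R² + v_R²x²) − D_R)/v_R².
√(D_R² + v_R²x²) = √(0.6998² + 0.06814² × 72.9²) = 5.016; v_R² = 0.004643.
t = (5.016 − 0.6998)/0.004643 = 930 days.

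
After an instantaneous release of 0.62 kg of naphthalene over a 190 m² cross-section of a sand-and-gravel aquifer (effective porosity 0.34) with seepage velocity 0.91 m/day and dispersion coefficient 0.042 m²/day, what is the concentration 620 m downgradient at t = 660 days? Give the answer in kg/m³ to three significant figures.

1.73e-05 kg/m³

For an instantaneous plane source, C(x,t) = M/(n_e·A·√(4πDt)) · exp(−(x−vt)²/(4Dt)), with n_e·A the pore (flow) area.
Plume center vt = 0.91 × 660 = 600.6 m, so the well at 620 m is 19.4 m downgradient of the peak.
√(4πDt) = 18.66 m, giving peak height M/(n_e·A·√(4πDt)) = 0.62/(0.34 × 190 × 18.66) = 0.0005143 kg/m³.
(x−vt)²/(4Dt) = (19.4)²/(4 × 0.042 × 660) = 3.394; exp(−3.394) = 0.03357.
C = 0.0005143 × 0.03357 = 1.73e-05 kg/m³.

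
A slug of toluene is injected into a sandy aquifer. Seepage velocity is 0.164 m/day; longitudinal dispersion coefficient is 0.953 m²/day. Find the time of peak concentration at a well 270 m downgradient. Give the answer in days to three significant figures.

For the 1D instantaneous-source solution, setting ∂C/∂t = 0 at fixed x gives v²t² + 2Dt − x² = 0, so t = (√(D² + v²x²) − D)/v².
√(D² + v²x²) = √(0.953² + 0.164² × 270²) = 44.29; v² = 0.026896.
t = (44.29 − 0.953)/0.026896 = 1610 days (vs. the pure-advection estimate x/v = 1650 d).

1610 days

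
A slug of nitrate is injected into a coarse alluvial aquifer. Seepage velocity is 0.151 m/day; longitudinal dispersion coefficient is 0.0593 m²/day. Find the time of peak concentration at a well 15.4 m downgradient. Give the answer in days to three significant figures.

For the 1D instantaneous-source solution, setting ∂C/∂t = 0 at fixed x gives v²t² + 2Dt − x² = 0, so t = (√(D² + v²x²) − D)/v².
√(D² + v²x²) = √(0.0593² + 0.151² × 15.4²) = 2.326; v² = 0.022801.
t = (2.326 − 0.0593)/0.022801 = 99.4 days (vs. the pure-advection estimate x/v = 102 d).

99.4 days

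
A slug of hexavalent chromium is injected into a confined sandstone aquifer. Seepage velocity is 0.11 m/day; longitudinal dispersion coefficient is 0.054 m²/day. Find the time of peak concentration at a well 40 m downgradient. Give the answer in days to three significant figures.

For the 1D instantaneous-source solution, setting ∂C/∂t = 0 at fixed x gives v²t² + 2Dt − x² = 0, so t = (√(D² + v²x²) − D)/v².
√(D² + v²x²) = √(0.054² + 0.11² × 40²) = 4.400; v² = 0.0121.
t = (4.400 − 0.054)/0.0121 = 359 days (vs. the pure-advection estimate x/v = 364 d).

359 days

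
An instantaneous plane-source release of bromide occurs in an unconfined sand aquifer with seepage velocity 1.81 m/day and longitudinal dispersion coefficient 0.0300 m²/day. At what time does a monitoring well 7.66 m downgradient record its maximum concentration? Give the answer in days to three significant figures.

4.22 days

For the 1D instantaneous-source solution, setting ∂C/∂t = 0 at fixed x gives v²t² + 2Dt − x² = 0, so t = (√(D² + v²x²) − D)/v².
√(D² + v²x²) = √(0.0300² + 1.81² × 7.66²) = 13.86; v² = 3.2761.
t = (13.86 − 0.0300)/3.2761 = 4.22 days (vs. the pure-advection estimate x/v = 4.23 d).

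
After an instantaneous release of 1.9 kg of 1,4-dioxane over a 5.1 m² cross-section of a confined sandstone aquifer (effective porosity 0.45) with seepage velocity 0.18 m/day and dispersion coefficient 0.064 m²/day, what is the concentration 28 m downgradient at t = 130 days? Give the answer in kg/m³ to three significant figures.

0.0429 kg/m³

For an instantaneous plane source, C(x,t) = M/(n_e·A·√(4πDt)) · exp(−(x−vt)²/(4Dt)), with n_e·A the pore (flow) area.
Plume center vt = 0.18 × 130 = 23.4 m, so the well at 28 m is 4.6 m downgradient of the peak.
√(4πDt) = 10.23 m, giving peak height M/(n_e·A·√(4πDt)) = 1.9/(0.45 × 5.1 × 10.23) = 0.08093 kg/m³.
(x−vt)²/(4Dt) = (4.6)²/(4 × 0.064 × 130) = 0.6358; exp(−0.6358) = 0.5295.
C = 0.08093 × 0.5295 = 0.0429 kg/m³.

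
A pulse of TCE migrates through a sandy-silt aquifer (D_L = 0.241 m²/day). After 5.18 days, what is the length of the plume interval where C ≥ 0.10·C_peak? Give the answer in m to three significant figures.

6.78 m

The plume is Gaussian with σ = √(2Dt) = √(2 × 0.241 × 5.18) = 1.580 m.
C/C_peak = exp(−Δx²/(2σ²)) = 0.10 ⇒ Δx = σ·√(−2 ln 0.10) = 1.580 × 2.146 = 3.391 m.
Width = 2Δx = 6.78 m.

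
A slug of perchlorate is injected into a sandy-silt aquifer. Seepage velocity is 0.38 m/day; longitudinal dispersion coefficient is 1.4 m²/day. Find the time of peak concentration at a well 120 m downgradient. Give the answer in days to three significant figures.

306 days

For the 1D instantaneous-source solution, setting ∂C/∂t = 0 at fixed x gives v²t² + 2Dt − x² = 0, so t = (√(D² + v²x²) − D)/v².
√(D² + v²x²) = √(1.4² + 0.38² × 120²) = 45.62; v² = 0.1444.
t = (45.62 − 1.4)/0.1444 = 306 days (vs. the pure-advection estimate x/v = 316 d).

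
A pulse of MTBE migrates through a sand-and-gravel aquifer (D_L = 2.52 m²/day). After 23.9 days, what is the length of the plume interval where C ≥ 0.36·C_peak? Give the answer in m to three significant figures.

The plume is Gaussian with σ = √(2Dt) = √(2 × 2.52 × 23.9) = 10.98 m.
C/C_peak = exp(−Δx²/(2σ²)) = 0.36 ⇒ Δx = σ·√(−2 ln 0.36) = 10.98 × 1.429 = 15.69 m.
Width = 2Δx = 31.4 m.

31.4 m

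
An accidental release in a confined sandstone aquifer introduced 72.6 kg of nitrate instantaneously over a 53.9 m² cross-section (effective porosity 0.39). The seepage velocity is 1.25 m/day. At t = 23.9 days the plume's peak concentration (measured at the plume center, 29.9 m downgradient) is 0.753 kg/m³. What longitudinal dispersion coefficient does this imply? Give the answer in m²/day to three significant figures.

0.0700 m²/day

At the plume center C_max = M/(n_e·A·√(4πDt)), so D = M²/(4πt·(n_e·A·C_max)²).
n_e·A·C_max = 0.39 × 53.9 × 0.753 = 15.83 kg/m.
D = 72.6²/(4π × 23.9 × 15.83²) = 0.0700 m²/day.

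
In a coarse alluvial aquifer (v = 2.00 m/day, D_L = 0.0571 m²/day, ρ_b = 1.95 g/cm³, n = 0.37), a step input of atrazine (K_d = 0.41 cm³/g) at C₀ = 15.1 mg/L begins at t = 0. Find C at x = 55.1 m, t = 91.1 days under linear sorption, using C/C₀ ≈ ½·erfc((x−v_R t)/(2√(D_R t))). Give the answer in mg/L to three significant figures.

13.9 mg/L

Retardation factor R = 1 + ρ_b·K_d/n = 1 + 1.95 × 0.41/0.37 = 3.161.
Sorption retards both mechanisms: v_R = v/R = 0.6327 m/day, D_R = D/R = 0.01806 m²/day.
v_R·t = 0.6327 × 91.1 = 57.63897 m; 2√(D_R t) = 2.565 m; argument = (55.1 − 57.63897)/2.565 = -0.9899.
C = C₀ × ½·erfc(-0.9899) = 15.1 × 0.9192 = 13.9 mg/L.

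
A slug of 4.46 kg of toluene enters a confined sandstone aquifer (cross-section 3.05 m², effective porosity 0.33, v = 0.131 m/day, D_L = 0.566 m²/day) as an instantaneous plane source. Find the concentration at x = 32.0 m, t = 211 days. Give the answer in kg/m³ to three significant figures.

0.110 kg/m³

For an instantaneous plane source, C(x,t) = M/(n_e·A·√(4πDt)) · exp(−(x−vt)²/(4Dt)), with n_e·A the pore (flow) area.
Plume center vt = 0.131 × 211 = 27.641 m, so the well at 32.0 m is 4.359 m downgradient of the peak.
√(4πDt) = 38.74 m, giving peak height M/(n_e·A·√(4πDt)) = 4.46/(0.33 × 3.05 × 38.74) = 0.1144 kg/m³.
(x−vt)²/(4Dt) = (4.359)²/(4 × 0.566 × 211) = 0.03978; exp(−0.03978) = 0.9610.
C = 0.1144 × 0.9610 = 0.110 kg/m³.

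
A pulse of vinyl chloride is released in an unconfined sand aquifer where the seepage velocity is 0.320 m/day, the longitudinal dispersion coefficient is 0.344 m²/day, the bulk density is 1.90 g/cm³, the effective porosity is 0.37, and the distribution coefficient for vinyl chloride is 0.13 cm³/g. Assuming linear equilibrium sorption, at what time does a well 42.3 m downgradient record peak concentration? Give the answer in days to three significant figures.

215 days

Retardation factor R = 1 + ρ_b·K_d/n = 1 + 1.90 × 0.13/0.37 = 1.668.
Sorption retards both mechanisms: v_R = v/R = 0.1918 m/day, D_R = D/R = 0.2062 m²/day.
Peak time from v_R²t² + 2D_R t − x² = 0: t = (√(D_R² + v_R²x²) − D_R)/v_R².
√(D_R² + v_R²x²) = √(0.2062² + 0.1918² × 42.3²) = 8.116; v_R² = 0.03679.
t = (8.116 − 0.2062)/0.03679 = 215 days.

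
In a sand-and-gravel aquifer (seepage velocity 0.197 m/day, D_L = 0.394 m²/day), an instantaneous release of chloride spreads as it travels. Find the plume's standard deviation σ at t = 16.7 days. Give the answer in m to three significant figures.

3.63 m

Dispersive spreading gives a Gaussian with σ² = 2Dt; advection only shifts the center.
σ = √(2 × 0.394 × 16.7) = 3.63 m.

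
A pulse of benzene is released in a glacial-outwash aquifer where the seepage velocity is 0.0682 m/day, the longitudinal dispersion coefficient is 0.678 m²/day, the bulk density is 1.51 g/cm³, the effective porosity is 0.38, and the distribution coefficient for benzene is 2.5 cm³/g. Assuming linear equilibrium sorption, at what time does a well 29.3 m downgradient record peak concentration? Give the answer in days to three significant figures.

Retardation factor R = 1 + ρ_b·K_d/n = 1 + 1.51 × 2.5/0.38 = 10.93.
Sorption retards both mechanisms: v_R = v/R = 0.006240 m/day, D_R = D/R = 0.06203 m²/day.
Peak time from v_R²t² + 2D_R t − x² = 0: t = (√(D_R² + v_R²x²) − D_R)/v_R².
√(D_R² + v_R²x²) = √(0.06203² + 0.006240² × 29.3²) = 0.1931; v_R² = 3.894e-05.
t = (0.1931 − 0.06203)/3.894e-05 = 3370 days.

3370 days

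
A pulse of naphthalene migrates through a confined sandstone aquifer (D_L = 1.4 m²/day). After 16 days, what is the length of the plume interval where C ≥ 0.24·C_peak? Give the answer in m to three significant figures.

The plume is Gaussian with σ = √(2Dt) = √(2 × 1.4 × 16) = 6.693 m.
C/C_peak = exp(−Δx²/(2σ²)) = 0.24 ⇒ Δx = σ·√(−2 ln 0.24) = 6.693 × 1.689 = 11.30 m.
Width = 2Δx = 22.6 m.

22.6 m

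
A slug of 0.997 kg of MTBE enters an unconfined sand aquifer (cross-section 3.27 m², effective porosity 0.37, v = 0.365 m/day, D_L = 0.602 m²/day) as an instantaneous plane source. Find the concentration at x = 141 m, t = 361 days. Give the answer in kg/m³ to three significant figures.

0.0143 kg/m³

For an instantaneous plane source, C(x,t) = M/(n_e·A·√(4πDt)) · exp(−(x−vt)²/(4Dt)), with n_e·A the pore (flow) area.
Plume center vt = 0.365 × 361 = 131.765 m, so the well at 141 m is 9.235 m downgradient of the peak.
√(4πDt) = 52.26 m, giving peak height M/(n_e·A·√(4πDt)) = 0.997/(0.37 × 3.27 × 52.26) = 0.01577 kg/m³.
(x−vt)²/(4Dt) = (9.235)²/(4 × 0.602 × 361) = 0.09811; exp(−0.09811) = 0.9065.
C = 0.01577 × 0.9065 = 0.0143 kg/m³.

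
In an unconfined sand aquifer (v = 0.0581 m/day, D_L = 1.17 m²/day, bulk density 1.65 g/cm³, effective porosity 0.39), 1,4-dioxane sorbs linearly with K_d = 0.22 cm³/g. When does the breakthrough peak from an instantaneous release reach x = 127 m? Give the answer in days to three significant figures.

3600 days

Retardation factor R = 1 + ρ_b·K_d/n = 1 + 1.65 × 0.22/0.39 = 1.931.
Sorption retards both mechanisms: v_R = v/R = 0.03009 m/day, D_R = D/R = 0.6059 m²/day.
Peak time from v_R²t² + 2D_R t − x² = 0: t = (√(D_R² + v_R²x²) − D_R)/v_R².
√(D_R² + v_R²x²) = √(0.6059² + 0.03009² × 127²) = 3.869; v_R² = 0.0009054.
t = (3.869 − 0.6059)/0.0009054 = 3600 days.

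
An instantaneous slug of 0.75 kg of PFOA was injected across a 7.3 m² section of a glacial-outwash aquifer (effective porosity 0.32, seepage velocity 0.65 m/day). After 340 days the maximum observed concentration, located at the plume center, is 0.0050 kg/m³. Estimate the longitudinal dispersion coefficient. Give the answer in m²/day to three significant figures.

0.965 m²/day

At the plume center C_max = M/(n_e·A·√(4πDt)), so D = M²/(4πt·(n_e·A·C_max)²).
n_e·A·C_max = 0.32 × 7.3 × 0.0050 = 0.01168 kg/m.
D = 0.75²/(4π × 340 × 0.01168²) = 0.965 m²/day.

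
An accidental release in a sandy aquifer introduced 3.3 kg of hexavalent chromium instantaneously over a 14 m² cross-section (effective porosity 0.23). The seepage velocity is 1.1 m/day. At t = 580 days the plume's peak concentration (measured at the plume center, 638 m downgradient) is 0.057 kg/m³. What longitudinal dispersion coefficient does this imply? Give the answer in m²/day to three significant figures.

0.0444 m²/day

At the plume center C_max = M/(n_e·A·√(4πDt)), so D = M²/(4πt·(n_e·A·C_max)²).
n_e·A·C_max = 0.23 × 14 × 0.057 = 0.1835 kg/m.
D = 3.3²/(4π × 580 × 0.1835²) = 0.0444 m²/day.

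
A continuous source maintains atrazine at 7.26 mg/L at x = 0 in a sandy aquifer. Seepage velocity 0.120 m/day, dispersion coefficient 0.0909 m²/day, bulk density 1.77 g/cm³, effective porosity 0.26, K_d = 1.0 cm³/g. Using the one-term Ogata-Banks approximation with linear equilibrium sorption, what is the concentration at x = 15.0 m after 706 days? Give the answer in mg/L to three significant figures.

Retardation factor R = 1 + ρ_b·K_d/n = 1 + 1.77 × 1.0/0.26 = 7.808.
Sorption retards both mechanisms: v_R = v/R = 0.01537 m/day, D_R = D/R = 0.01164 m²/day.
v_R·t = 0.01537 × 706 = 10.85122 m; 2√(D_R t) = 5.733 m; argument = (15.0 − 10.85122)/5.733 = 0.7237.
C = C₀ × ½·erfc(0.7237) = 7.26 × 0.1530 = 1.11 mg/L.

1.11 mg/L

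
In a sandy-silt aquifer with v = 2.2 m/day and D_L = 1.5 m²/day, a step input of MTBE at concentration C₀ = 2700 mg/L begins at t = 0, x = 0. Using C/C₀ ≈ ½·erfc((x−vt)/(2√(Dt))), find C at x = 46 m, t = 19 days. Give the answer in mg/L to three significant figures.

780 mg/L

For a continuous step input, C/C₀ ≈ ½·erfc((x−vt)/(2√(Dt))).
vt = 2.2 × 19 = 41.8 m and 2√(Dt) = 2√(1.5 × 19) = 10.68 m.
Argument (x−vt)/(2√(Dt)) = (46 − 41.8)/10.68 = 0.3933; ½·erfc(0.3933) = 0.2890.
C = 2700 × 0.2890 = 780 mg/L.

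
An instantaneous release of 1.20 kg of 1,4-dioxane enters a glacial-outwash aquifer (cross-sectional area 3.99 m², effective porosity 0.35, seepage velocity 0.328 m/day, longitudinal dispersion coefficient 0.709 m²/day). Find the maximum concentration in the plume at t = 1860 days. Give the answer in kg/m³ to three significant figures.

0.00668 kg/m³

The peak of an instantaneous 1D plume sits at x = vt; there the Gaussian factor is 1 and C_max = M/(n_e·A·√(4πDt)), where n_e·A is the pore area the mass is dissolved in.
√(4πDt) = √(4π × 0.709 × 1860) = 128.7 m, so C_max = 1.20/(0.35 × 3.99 × 128.7) = 0.00668 kg/m³.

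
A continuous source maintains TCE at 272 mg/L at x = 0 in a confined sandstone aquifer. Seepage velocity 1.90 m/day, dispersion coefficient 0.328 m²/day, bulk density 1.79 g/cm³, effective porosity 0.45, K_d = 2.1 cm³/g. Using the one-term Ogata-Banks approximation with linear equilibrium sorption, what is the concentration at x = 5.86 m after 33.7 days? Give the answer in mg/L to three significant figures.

Retardation factor R = 1 + ρ_b·K_d/n = 1 + 1.79 × 2.1/0.45 = 9.353.
Sorption retards both mechanisms: v_R = v/R = 0.2031 m/day, D_R = D/R = 0.03507 m²/day.
v_R·t = 0.2031 × 33.7 = 6.84447 m; 2√(D_R t) = 2.174 m; argument = (5.86 − 6.84447)/2.174 = -0.4528.
C = C₀ × ½·erfc(-0.4528) = 272 × 0.7390 = 201 mg/L.

201 mg/L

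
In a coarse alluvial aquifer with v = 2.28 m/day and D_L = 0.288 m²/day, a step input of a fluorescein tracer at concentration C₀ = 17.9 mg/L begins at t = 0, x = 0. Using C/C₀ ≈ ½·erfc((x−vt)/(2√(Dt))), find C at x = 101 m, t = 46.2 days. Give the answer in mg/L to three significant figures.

14.3 mg/L

For a continuous step input, C/C₀ ≈ ½·erfc((x−vt)/(2√(Dt))).
vt = 2.28 × 46.2 = 105.336 m and 2√(Dt) = 2√(0.288 × 46.2) = 7.295 m.
Argument (x−vt)/(2√(Dt)) = (101 − 105.336)/7.295 = -0.5944; ½·erfc(-0.5944) = 0.7997.
C = 17.9 × 0.7997 = 14.3 mg/L.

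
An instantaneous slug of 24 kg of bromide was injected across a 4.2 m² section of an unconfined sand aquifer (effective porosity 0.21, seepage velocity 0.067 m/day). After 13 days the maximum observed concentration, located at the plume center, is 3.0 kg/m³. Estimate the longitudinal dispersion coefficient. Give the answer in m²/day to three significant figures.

0.504 m²/day

At the plume center C_max = M/(n_e·A·√(4πDt)), so D = M²/(4πt·(n_e·A·C_max)²).
n_e·A·C_max = 0.21 × 4.2 × 3.0 = 2.646 kg/m.
D = 24²/(4π × 13 × 2.646²) = 0.504 m²/day.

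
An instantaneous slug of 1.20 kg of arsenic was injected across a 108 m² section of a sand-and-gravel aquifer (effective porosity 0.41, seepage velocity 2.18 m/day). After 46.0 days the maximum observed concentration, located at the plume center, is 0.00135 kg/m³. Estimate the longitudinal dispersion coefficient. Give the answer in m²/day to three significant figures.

At the plume center C_max = M/(n_e·A·√(4πDt)), so D = M²/(4πt·(n_e·A·C_max)²).
n_e·A·C_max = 0.41 × 108 × 0.00135 = 0.05978 kg/m.
D = 1.20²/(4π × 46.0 × 0.05978²) = 0.697 m²/day.

0.697 m²/day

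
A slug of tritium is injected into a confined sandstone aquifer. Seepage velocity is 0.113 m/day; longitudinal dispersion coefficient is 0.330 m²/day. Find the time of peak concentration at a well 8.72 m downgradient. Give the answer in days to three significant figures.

55.5 days

For the 1D instantaneous-source solution, setting ∂C/∂t = 0 at fixed x gives v²t² + 2Dt − x² = 0, so t = (√(D² + v²x²) − D)/v².
√(D² + v²x²) = √(0.330² + 0.113² × 8.72²) = 1.039; v² = 0.012769.
t = (1.039 − 0.330)/0.012769 = 55.5 days (vs. the pure-advection estimate x/v = 77.2 d).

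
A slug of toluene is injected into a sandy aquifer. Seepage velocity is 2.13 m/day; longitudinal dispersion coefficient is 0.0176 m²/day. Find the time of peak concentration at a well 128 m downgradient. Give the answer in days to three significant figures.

60.1 days

For the 1D instantaneous-source solution, setting ∂C/∂t = 0 at fixed x gives v²t² + 2Dt − x² = 0, so t = (√(D² + v²x²) − D)/v².
√(D² + v²x²) = √(0.0176² + 2.13² × 128²) = 272.6; v² = 4.5369.
t = (272.6 − 0.0176)/4.5369 = 60.1 days (vs. the pure-advection estimate x/v = 60.1 d).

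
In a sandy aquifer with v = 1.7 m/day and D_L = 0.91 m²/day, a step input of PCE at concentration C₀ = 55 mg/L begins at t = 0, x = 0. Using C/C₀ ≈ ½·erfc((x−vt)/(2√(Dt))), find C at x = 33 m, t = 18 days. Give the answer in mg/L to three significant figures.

18.6 mg/L

For a continuous step input, C/C₀ ≈ ½·erfc((x−vt)/(2√(Dt))).
vt = 1.7 × 18 = 30.6 m and 2√(Dt) = 2√(0.91 × 18) = 8.094 m.
Argument (x−vt)/(2√(Dt)) = (33 − 30.6)/8.094 = 0.2965; ½·erfc(0.2965) = 0.3375.
C = 55 × 0.3375 = 18.6 mg/L.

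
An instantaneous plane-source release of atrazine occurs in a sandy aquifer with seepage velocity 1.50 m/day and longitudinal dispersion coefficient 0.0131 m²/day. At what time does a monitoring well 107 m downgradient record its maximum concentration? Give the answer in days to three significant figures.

For the 1D instantaneous-source solution, setting ∂C/∂t = 0 at fixed x gives v²t² + 2Dt − x² = 0, so t = (√(D² + v²x²) − D)/v².
√(D² + v²x²) = √(0.0131² + 1.50² × 107²) = 160.5; v² = 2.25.
t = (160.5 − 0.0131)/2.25 = 71.3 days (vs. the pure-advection estimate x/v = 71.3 d).

71.3 days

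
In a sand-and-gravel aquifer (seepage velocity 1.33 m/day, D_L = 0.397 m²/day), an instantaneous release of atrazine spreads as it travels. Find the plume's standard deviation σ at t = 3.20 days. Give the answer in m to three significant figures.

1.59 m

Dispersive spreading gives a Gaussian with σ² = 2Dt; advection only shifts the center.
σ = √(2 × 0.397 × 3.20) = 1.59 m.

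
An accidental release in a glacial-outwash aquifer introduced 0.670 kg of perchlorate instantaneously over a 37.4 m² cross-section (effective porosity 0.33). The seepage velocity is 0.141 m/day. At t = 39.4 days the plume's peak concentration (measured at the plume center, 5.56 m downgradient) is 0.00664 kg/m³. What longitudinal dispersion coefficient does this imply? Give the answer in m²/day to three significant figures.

At the plume center C_max = M/(n_e·A·√(4πDt)), so D = M²/(4πt·(n_e·A·C_max)²).
n_e·A·C_max = 0.33 × 37.4 × 0.00664 = 0.08195 kg/m.
D = 0.670²/(4π × 39.4 × 0.08195²) = 0.135 m²/day.

0.135 m²/day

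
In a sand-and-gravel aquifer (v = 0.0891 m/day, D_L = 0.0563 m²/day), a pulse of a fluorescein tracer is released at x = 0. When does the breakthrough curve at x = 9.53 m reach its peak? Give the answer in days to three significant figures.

For the 1D instantaneous-source solution, setting ∂C/∂t = 0 at fixed x gives v²t² + 2Dt − x² = 0, so t = (√(D² + v²x²) − D)/v².
√(D² + v²x²) = √(0.0563² + 0.0891² × 9.53²) = 0.8510; v² = 0.00793881.
t = (0.8510 − 0.0563)/0.00793881 = 100 days (vs. the pure-advection estimate x/v = 107 d).

100 days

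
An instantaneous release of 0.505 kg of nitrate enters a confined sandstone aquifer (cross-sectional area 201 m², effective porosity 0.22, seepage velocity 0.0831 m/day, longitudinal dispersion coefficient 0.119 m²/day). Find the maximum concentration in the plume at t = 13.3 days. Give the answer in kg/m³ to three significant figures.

The peak of an instantaneous 1D plume sits at x = vt; there the Gaussian factor is 1 and C_max = M/(n_e·A·√(4πDt)), where n_e·A is the pore area the mass is dissolved in.
√(4πDt) = √(4π × 0.119 × 13.3) = 4.460 m, so C_max = 0.505/(0.22 × 201 × 4.460) = 0.00256 kg/m³.

0.00256 kg/m³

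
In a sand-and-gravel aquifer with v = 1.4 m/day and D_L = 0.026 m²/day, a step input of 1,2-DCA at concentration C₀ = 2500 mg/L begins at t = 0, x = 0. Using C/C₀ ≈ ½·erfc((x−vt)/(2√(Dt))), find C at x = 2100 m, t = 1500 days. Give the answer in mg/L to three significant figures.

1250 mg/L

For a continuous step input, C/C₀ ≈ ½·erfc((x−vt)/(2√(Dt))).
vt = 1.4 × 1500 = 2100 m and 2√(Dt) = 2√(0.026 × 1500) = 12.49 m.
Argument (x−vt)/(2√(Dt)) = (2100 − 2100)/12.49 = 0; ½·erfc(0) = 0.5000.
C = 2500 × 0.5000 = 1250 mg/L.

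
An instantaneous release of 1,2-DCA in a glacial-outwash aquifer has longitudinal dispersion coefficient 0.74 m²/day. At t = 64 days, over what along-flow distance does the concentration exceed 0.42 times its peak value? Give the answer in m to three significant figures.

25.6 m

The plume is Gaussian with σ = √(2Dt) = √(2 × 0.74 × 64) = 9.732 m.
C/C_peak = exp(−Δx²/(2σ²)) = 0.42 ⇒ Δx = σ·√(−2 ln 0.42) = 9.732 × 1.317 = 12.82 m.
Width = 2Δx = 25.6 m.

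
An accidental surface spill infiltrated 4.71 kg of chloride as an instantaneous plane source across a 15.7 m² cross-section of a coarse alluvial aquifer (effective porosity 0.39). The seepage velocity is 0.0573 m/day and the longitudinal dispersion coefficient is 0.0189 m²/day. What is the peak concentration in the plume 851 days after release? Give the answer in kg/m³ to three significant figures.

0.0541 kg/m³

The peak of an instantaneous 1D plume sits at x = vt; there the Gaussian factor is 1 and C_max = M/(n_e·A·√(4πDt)), where n_e·A is the pore area the mass is dissolved in.
√(4πDt) = √(4π × 0.0189 × 851) = 14.22 m, so C_max = 4.71/(0.39 × 15.7 × 14.22) = 0.0541 kg/m³.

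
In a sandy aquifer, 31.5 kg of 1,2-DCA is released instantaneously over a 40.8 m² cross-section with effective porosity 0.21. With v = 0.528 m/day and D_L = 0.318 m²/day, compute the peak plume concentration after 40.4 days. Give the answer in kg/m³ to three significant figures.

0.289 kg/m³

The peak of an instantaneous 1D plume sits at x = vt; there the Gaussian factor is 1 and C_max = M/(n_e·A·√(4πDt)), where n_e·A is the pore area the mass is dissolved in.
√(4πDt) = √(4π × 0.318 × 40.4) = 12.71 m, so C_max = 31.5/(0.21 × 40.8 × 12.71) = 0.289 kg/m³.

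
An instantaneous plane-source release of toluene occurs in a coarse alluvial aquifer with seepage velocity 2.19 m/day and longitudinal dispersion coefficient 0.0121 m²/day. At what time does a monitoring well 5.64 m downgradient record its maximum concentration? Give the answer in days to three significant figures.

For the 1D instantaneous-source solution, setting ∂C/∂t = 0 at fixed x gives v²t² + 2Dt − x² = 0, so t = (√(D² + v²x²) − D)/v².
√(D² + v²x²) = √(0.0121² + 2.19² × 5.64²) = 12.35; v² = 4.7961.
t = (12.35 − 0.0121)/4.7961 = 2.57 days (vs. the pure-advection estimate x/v = 2.58 d).

2.57 days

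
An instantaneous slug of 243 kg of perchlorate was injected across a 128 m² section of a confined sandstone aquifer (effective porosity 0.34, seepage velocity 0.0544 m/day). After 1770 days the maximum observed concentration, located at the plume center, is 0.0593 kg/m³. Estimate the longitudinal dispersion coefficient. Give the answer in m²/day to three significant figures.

0.399 m²/day

At the plume center C_max = M/(n_e·A·√(4πDt)), so D = M²/(4πt·(n_e·A·C_max)²).
n_e·A·C_max = 0.34 × 128 × 0.0593 = 2.581 kg/m.
D = 243²/(4π × 1770 × 2.581²) = 0.399 m²/day.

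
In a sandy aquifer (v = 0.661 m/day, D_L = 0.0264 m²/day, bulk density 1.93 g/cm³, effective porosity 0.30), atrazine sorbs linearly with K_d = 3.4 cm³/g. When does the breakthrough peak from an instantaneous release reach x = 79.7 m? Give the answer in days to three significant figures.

Retardation factor R = 1 + ρ_b·K_d/n = 1 + 1.93 × 3.4/0.30 = 22.87.
Sorption retards both mechanisms: v_R = v/R = 0.02890 m/day, D_R = D/R = 0.001154 m²/day.
Peak time from v_R²t² + 2D_R t − x² = 0: t = (√(D_R² + v_R²x²) − D_R)/v_R².
√(D_R² + v_R²x²) = √(0.001154² + 0.02890² × 79.7²) = 2.303; v_R² = 0.0008352.
t = (2.303 − 0.001154)/0.0008352 = 2760 days.

2760 days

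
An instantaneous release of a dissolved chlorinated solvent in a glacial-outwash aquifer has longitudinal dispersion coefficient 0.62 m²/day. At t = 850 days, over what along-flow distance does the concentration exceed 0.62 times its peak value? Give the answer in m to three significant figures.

The plume is Gaussian with σ = √(2Dt) = √(2 × 0.62 × 850) = 32.47 m.
C/C_peak = exp(−Δx²/(2σ²)) = 0.62 ⇒ Δx = σ·√(−2 ln 0.62) = 32.47 × 0.9778 = 31.75 m.
Width = 2Δx = 63.5 m.

63.5 m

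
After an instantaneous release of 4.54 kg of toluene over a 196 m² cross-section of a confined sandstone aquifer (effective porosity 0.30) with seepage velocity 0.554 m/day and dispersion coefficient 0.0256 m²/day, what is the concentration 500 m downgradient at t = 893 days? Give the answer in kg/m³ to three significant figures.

0.00336 kg/m³

For an instantaneous plane source, C(x,t) = M/(n_e·A·√(4πDt)) · exp(−(x−vt)²/(4Dt)), with n_e·A the pore (flow) area.
Plume center vt = 0.554 × 893 = 494.722 m, so the well at 500 m is 5.278 m downgradient of the peak.
√(4πDt) = 16.95 m, giving peak height M/(n_e·A·√(4πDt)) = 4.54/(0.30 × 196 × 16.95) = 0.004555 kg/m³.
(x−vt)²/(4Dt) = (5.278)²/(4 × 0.0256 × 893) = 0.3046; exp(−0.3046) = 0.7374.
C = 0.004555 × 0.7374 = 0.00336 kg/m³.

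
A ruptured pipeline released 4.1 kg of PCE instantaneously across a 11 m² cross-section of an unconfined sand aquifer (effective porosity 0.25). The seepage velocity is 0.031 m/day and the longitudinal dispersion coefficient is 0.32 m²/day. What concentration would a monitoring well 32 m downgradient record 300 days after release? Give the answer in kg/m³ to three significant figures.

For an instantaneous plane source, C(x,t) = M/(n_e·A·√(4πDt)) · exp(−(x−vt)²/(4Dt)), with n_e·A the pore (flow) area.
Plume center vt = 0.031 × 300 = 9.3 m, so the well at 32 m is 22.7 m downgradient of the peak.
√(4πDt) = 34.73 m, giving peak height M/(n_e·A·√(4πDt)) = 4.1/(0.25 × 11 × 34.73) = 0.04293 kg/m³.
(x−vt)²/(4Dt) = (22.7)²/(4 × 0.32 × 300) = 1.342; exp(−1.342) = 0.2613.
C = 0.04293 × 0.2613 = 0.0112 kg/m³.

0.0112 kg/m³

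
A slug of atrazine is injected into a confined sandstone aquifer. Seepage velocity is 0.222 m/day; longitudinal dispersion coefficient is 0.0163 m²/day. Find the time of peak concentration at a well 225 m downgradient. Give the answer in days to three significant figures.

For the 1D instantaneous-source solution, setting ∂C/∂t = 0 at fixed x gives v²t² + 2Dt − x² = 0, so t = (√(D² + v²x²) − D)/v².
√(D² + v²x²) = √(0.0163² + 0.222² × 225²) = 49.95; v² = 0.049284.
t = (49.95 − 0.0163)/0.049284 = 1010 days (vs. the pure-advection estimate x/v = 1010 d).

1010 days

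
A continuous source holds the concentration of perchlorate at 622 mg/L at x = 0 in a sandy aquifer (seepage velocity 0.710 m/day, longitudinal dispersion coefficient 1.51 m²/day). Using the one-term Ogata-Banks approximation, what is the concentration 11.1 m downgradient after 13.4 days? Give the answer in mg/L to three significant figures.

For a continuous step input, C/C₀ ≈ ½·erfc((x−vt)/(2√(Dt))).
vt = 0.710 × 13.4 = 9.514 m and 2√(Dt) = 2√(1.51 × 13.4) = 8.996 m.
Argument (x−vt)/(2√(Dt)) = (11.1 − 9.514)/8.996 = 0.1763; ½·erfc(0.1763) = 0.4016.
C = 622 × 0.4016 = 250 mg/L.

250 mg/L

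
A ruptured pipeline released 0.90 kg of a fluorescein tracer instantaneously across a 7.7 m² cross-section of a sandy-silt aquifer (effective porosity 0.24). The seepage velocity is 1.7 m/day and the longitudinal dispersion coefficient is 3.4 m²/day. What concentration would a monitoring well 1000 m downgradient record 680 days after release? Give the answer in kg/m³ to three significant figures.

For an instantaneous plane source, C(x,t) = M/(n_e·A·√(4πDt)) · exp(−(x−vt)²/(4Dt)), with n_e·A the pore (flow) area.
Plume center vt = 1.7 × 680 = 1156 m, so the well at 1000 m is 156 m upgradient of the peak.
√(4πDt) = 170.5 m, giving peak height M/(n_e·A·√(4πDt)) = 0.90/(0.24 × 7.7 × 170.5) = 0.002856 kg/m³.
(x−vt)²/(4Dt) = (-156)²/(4 × 3.4 × 680) = 2.631; exp(−2.631) = 0.07201.
C = 0.002856 × 0.07201 = 0.000206 kg/m³.

0.000206 kg/m³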